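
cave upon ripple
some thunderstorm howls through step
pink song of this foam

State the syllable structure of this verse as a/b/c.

5/7/5

Line 1: "cave upon ripple": 1+2+2 = 5
Line 2: "some thunderstorm howls through step": 1+3+1+1+1 = 7
Line 3: "pink song of this foam": 1+1+1+1+1 = 5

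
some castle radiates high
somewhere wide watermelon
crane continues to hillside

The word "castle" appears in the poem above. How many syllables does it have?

2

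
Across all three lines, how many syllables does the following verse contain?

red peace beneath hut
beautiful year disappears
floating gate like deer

17

Line 1: red (1), peace (1), beneath (2), hut (1) → 5
Line 2: beautiful (3), year (1), disappears (3) → 7
Line 3: floating (2), gate (1), like (1), deer (1) → 5
Total: 5 + 7 + 5 = 17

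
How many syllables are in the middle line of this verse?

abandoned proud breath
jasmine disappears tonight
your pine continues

The middle line: jasmine(2) + disappears(3) + tonight(2) = 7

7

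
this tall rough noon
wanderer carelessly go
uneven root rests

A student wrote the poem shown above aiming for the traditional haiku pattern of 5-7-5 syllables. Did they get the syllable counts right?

Line 1: this (1), tall (1), rough (1), noon (1) → 4 (expected 5)
Line 2: wanderer (3), carelessly (3), go (1) → 7 ✓
Line 3: uneven (3), root (1), rests (1) → 5 ✓

No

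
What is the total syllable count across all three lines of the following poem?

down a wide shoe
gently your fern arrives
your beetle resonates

Line 1: down(1) + a(1) + wide(1) + shoe(1) = 4
Line 2: gently(2) + your(1) + fern(1) + arrives(2) = 6
Line 3: your(1) + beetle(2) + resonates(3) = 6
Total: 4 + 6 + 6 = 16

16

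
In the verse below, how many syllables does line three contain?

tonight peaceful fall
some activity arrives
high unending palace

6

Line three: high(1) + unending(3) + palace(2) = 6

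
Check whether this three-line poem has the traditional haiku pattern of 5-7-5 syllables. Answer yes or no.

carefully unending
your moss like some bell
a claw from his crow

No

Line 1: carefully(3) + unending(3) = 6 (expected 5)
Line 2: your(1) + moss(1) + like(1) + some(1) + bell(1) = 5 (expected 7)
Line 3: a(1) + claw(1) + from(1) + his(1) + crow(1) = 5 ✓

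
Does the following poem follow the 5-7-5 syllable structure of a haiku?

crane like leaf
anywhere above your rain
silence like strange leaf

Line 1: crane(1) + like(1) + leaf(1) = 3 (expected 5)
Line 2: anywhere(3) + above(2) + your(1) + rain(1) = 7 ✓
Line 3: silence(2) + like(1) + strange(1) + leaf(1) = 5 ✓

No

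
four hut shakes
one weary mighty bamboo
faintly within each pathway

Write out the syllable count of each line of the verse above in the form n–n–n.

3–7–7

Line 1: "four hut shakes": 1+1+1 = 3
Line 2: "one weary mighty bamboo": 1+2+2+2 = 7
Line 3: "faintly within each pathway": 2+2+1+2 = 7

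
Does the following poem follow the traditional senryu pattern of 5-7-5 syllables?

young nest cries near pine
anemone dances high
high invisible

Line 1: "young nest cries near pine": 1+1+1+1+1 = 5 ✓
Line 2: "anemone dances high": 4+2+1 = 7 ✓
Line 3: "high invisible": 1+4 = 5 ✓

Yes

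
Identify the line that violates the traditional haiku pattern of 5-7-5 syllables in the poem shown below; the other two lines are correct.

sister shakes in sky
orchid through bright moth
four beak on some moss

The second line

Line 1: sister(2) + shakes(1) + in(1) + sky(1) = 5 ✓
Line 2: orchid(2) + through(1) + bright(1) + moth(1) = 5 (expected 7)
Line 3: four(1) + beak(1) + on(1) + some(1) + moss(1) = 5 ✓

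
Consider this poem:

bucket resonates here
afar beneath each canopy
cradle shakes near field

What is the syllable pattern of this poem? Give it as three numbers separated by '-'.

Line 1: bucket(2) + resonates(3) + here(1) = 6
Line 2: afar(2) + beneath(2) + each(1) + canopy(3) = 8
Line 3: cradle(2) + shakes(1) + near(1) + field(1) = 5

6-8-5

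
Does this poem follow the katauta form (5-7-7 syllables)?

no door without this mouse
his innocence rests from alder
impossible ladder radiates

Line 1: "no door without this mouse": 1+1+2+1+1 = 6 (expected 5)
Line 2: "his innocence rests from alder": 1+3+1+1+2 = 8 (expected 7)
Line 3: "impossible ladder radiates": 4+2+3 = 9 (expected 7)

No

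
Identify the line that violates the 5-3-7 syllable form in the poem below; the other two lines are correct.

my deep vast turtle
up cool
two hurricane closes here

Line 1: my (1), deep (1), vast (1), turtle (2) → 5 ✓
Line 2: up (1), cool (1) → 2 (expected 3)
Line 3: two (1), hurricane (3), closes (2), here (1) → 7 ✓

Line 2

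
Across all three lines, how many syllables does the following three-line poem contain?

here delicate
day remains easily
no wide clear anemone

17

Line 1: here (1), delicate (3) → 4
Line 2: day (1), remains (2), easily (3) → 6
Line 3: no (1), wide (1), clear (1), anemone (4) → 7
Total: 4 + 6 + 7 = 17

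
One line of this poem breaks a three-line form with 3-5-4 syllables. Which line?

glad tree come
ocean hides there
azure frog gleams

Line 2

Line 1: glad (1), tree (1), come (1) → 3 ✓
Line 2: ocean (2), hides (1), there (1) → 4 (expected 5)
Line 3: azure (2), frog (1), gleams (1) → 4 ✓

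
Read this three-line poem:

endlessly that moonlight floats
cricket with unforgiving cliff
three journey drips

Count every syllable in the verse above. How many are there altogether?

Line 1: endlessly (3), that (1), moonlight (2), floats (1) → 7
Line 2: cricket (2), with (1), unforgiving (4), cliff (1) → 8
Line 3: three (1), journey (2), drips (1) → 4
Total: 7 + 8 + 4 = 19

19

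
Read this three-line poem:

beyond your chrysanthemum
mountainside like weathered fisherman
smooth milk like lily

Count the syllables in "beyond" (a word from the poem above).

2

"beyond" has 2 syllables.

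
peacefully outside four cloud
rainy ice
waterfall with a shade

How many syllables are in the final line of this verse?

6

The final line: waterfall (3), with (1), a (1), shade (1) → 6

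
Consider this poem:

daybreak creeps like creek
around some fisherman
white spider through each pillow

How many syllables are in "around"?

2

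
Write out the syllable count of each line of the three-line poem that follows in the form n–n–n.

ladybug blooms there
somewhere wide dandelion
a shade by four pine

5–7–5

Line 1: ladybug(3) + blooms(1) + there(1) = 5
Line 2: somewhere(2) + wide(1) + dandelion(4) = 7
Line 3: a(1) + shade(1) + by(1) + four(1) + pine(1) = 5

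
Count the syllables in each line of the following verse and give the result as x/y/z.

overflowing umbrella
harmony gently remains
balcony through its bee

7/7/6

Line 1: overflowing(4) + umbrella(3) = 7
Line 2: harmony(3) + gently(2) + remains(2) = 7
Line 3: balcony(3) + through(1) + its(1) + bee(1) = 6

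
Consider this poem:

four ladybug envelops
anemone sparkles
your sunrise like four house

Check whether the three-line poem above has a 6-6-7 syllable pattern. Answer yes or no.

Line 1: "four ladybug envelops": 1+3+3 = 7 (expected 6)
Line 2: "anemone sparkles": 4+2 = 6 ✓
Line 3: "your sunrise like four house": 1+2+1+1+1 = 6 (expected 7)

No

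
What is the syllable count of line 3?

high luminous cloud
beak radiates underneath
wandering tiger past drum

7

Line 3: "wandering tiger past drum": 3+2+1+1 = 7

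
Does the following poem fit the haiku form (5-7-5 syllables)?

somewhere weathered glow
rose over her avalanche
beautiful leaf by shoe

Line 1: somewhere(2) + weathered(2) + glow(1) = 5 ✓
Line 2: rose(1) + over(2) + her(1) + avalanche(3) = 7 ✓
Line 3: beautiful(3) + leaf(1) + by(1) + shoe(1) = 6 (expected 5)

No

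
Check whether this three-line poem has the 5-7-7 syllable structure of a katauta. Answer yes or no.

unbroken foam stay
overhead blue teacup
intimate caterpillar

No

Line 1: unbroken(3) + foam(1) + stay(1) = 5 ✓
Line 2: overhead(3) + blue(1) + teacup(2) = 6 (expected 7)
Line 3: intimate(3) + caterpillar(4) = 7 ✓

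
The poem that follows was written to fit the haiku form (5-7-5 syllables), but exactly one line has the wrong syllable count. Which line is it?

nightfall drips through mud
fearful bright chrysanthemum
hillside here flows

The third line

Line 1: nightfall (2), drips (1), through (1), mud (1) → 5 ✓
Line 2: fearful (2), bright (1), chrysanthemum (4) → 7 ✓
Line 3: hillside (2), here (1), flows (1) → 4 (expected 5)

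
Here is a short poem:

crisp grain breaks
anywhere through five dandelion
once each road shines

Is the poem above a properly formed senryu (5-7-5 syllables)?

Line 1: "crisp grain breaks": 1+1+1 = 3 (expected 5)
Line 2: "anywhere through five dandelion": 3+1+1+4 = 9 (expected 7)
Line 3: "once each road shines": 1+1+1+1 = 4 (expected 5)

No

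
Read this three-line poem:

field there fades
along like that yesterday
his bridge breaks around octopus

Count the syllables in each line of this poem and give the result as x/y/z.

Line 1: "field there fades": 1+1+1 = 3
Line 2: "along like that yesterday": 2+1+1+3 = 7
Line 3: "his bridge breaks around octopus": 1+1+1+2+3 = 8

3/7/8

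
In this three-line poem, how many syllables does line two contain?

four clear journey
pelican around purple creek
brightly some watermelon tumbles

Line two: pelican (3), around (2), purple (2), creek (1) → 8

8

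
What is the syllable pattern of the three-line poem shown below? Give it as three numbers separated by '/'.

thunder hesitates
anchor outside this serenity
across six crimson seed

5/9/6

Line 1: thunder(2) + hesitates(3) = 5
Line 2: anchor(2) + outside(2) + this(1) + serenity(4) = 9
Line 3: across(2) + six(1) + crimson(2) + seed(1) = 6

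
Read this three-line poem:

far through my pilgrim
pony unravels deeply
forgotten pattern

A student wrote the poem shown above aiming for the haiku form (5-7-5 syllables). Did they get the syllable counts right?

Yes

Line 1: far (1), through (1), my (1), pilgrim (2) → 5 ✓
Line 2: pony (2), unravels (3), deeply (2) → 7 ✓
Line 3: forgotten (3), pattern (2) → 5 ✓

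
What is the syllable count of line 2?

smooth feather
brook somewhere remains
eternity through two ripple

5

Line 2: brook(1) + somewhere(2) + remains(2) = 5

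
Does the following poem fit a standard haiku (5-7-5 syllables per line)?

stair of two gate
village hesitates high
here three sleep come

Line 1: stair (1), of (1), two (1), gate (1) → 4 (expected 5)
Line 2: village (2), hesitates (3), high (1) → 6 (expected 7)
Line 3: here (1), three (1), sleep (1), come (1) → 4 (expected 5)

No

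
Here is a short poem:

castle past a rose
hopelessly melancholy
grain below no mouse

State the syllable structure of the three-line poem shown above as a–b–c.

Line 1: castle(2) + past(1) + a(1) + rose(1) = 5
Line 2: hopelessly(3) + melancholy(4) = 7
Line 3: grain(1) + below(2) + no(1) + mouse(1) = 5

5–7–5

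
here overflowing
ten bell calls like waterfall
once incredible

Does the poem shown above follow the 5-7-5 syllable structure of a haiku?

Line 1: here (1), overflowing (4) → 5 ✓
Line 2: ten (1), bell (1), calls (1), like (1), waterfall (3) → 7 ✓
Line 3: once (1), incredible (4) → 5 ✓

Yes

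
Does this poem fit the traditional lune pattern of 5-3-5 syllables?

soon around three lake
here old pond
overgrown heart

Line 1: soon(1) + around(2) + three(1) + lake(1) = 5 ✓
Line 2: here(1) + old(1) + pond(1) = 3 ✓
Line 3: overgrown(3) + heart(1) = 4 (expected 5)

No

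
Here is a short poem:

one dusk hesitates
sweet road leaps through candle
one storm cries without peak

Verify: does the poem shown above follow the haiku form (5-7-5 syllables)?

No

Line 1: one(1) + dusk(1) + hesitates(3) = 5 ✓
Line 2: sweet(1) + road(1) + leaps(1) + through(1) + candle(2) = 6 (expected 7)
Line 3: one(1) + storm(1) + cries(1) + without(2) + peak(1) = 6 (expected 5)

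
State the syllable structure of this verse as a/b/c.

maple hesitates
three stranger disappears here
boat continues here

5/7/5

Line 1: maple (2), hesitates (3) → 5
Line 2: three (1), stranger (2), disappears (3), here (1) → 7
Line 3: boat (1), continues (3), here (1) → 5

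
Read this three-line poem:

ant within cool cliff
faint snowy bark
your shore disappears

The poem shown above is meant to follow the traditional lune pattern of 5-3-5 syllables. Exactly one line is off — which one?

Line 1: "ant within cool cliff": 1+2+1+1 = 5 ✓
Line 2: "faint snowy bark": 1+2+1 = 4 (expected 3)
Line 3: "your shore disappears": 1+1+3 = 5 ✓

Line 2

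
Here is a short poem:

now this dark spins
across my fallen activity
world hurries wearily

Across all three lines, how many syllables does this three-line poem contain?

19

Line 1: now(1) + this(1) + dark(1) + spins(1) = 4
Line 2: across(2) + my(1) + fallen(2) + activity(4) = 9
Line 3: world(1) + hurries(2) + wearily(3) = 6
Total: 4 + 9 + 6 = 19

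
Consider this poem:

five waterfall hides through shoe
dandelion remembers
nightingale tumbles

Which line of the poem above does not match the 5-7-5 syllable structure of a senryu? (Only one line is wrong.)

Line 1: five(1) + waterfall(3) + hides(1) + through(1) + shoe(1) = 7 (expected 5)
Line 2: dandelion(4) + remembers(3) = 7 ✓
Line 3: nightingale(3) + tumbles(2) = 5 ✓

Line 1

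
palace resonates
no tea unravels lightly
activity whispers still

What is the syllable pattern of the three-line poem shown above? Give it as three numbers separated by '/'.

Line 1: palace (2), resonates (3) → 5
Line 2: no (1), tea (1), unravels (3), lightly (2) → 7
Line 3: activity (4), whispers (2), still (1) → 7

5/7/7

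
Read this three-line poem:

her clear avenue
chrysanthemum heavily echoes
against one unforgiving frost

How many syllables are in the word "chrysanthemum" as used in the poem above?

4

"chrysanthemum" has 4 syllables.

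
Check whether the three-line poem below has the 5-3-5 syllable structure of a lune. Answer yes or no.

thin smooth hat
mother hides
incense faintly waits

Line 1: thin(1) + smooth(1) + hat(1) = 3 (expected 5)
Line 2: mother(2) + hides(1) = 3 ✓
Line 3: incense(2) + faintly(2) + waits(1) = 5 ✓

No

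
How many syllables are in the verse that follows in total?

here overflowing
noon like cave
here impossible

13

Line 1: here (1), overflowing (4) → 5
Line 2: noon (1), like (1), cave (1) → 3
Line 3: here (1), impossible (4) → 5
Total: 5 + 3 + 5 = 13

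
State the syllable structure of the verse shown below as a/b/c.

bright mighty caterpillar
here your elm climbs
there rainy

Line 1: bright(1) + mighty(2) + caterpillar(4) = 7
Line 2: here(1) + your(1) + elm(1) + climbs(1) = 4
Line 3: there(1) + rainy(2) = 3

7/4/3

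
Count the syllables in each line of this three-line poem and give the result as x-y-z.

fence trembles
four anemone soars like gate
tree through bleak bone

3-8-4

Line 1: fence(1) + trembles(2) = 3
Line 2: four(1) + anemone(4) + soars(1) + like(1) + gate(1) = 8
Line 3: tree(1) + through(1) + bleak(1) + bone(1) = 4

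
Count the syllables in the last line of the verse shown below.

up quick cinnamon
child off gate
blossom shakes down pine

5

The last line: blossom(2) + shakes(1) + down(1) + pine(1) = 5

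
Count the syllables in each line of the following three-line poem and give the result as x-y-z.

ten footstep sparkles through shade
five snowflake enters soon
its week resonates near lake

Line 1: ten (1), footstep (2), sparkles (2), through (1), shade (1) → 7
Line 2: five (1), snowflake (2), enters (2), soon (1) → 6
Line 3: its (1), week (1), resonates (3), near (1), lake (1) → 7

7-6-7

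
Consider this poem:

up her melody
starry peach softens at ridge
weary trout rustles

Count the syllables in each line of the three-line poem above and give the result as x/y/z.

5/7/5

Line 1: "up her melody": 1+1+3 = 5
Line 2: "starry peach softens at ridge": 2+1+2+1+1 = 7
Line 3: "weary trout rustles": 2+1+2 = 5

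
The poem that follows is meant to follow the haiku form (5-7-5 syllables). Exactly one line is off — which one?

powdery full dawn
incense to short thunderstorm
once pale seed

Line 3

Line 1: powdery(3) + full(1) + dawn(1) = 5 ✓
Line 2: incense(2) + to(1) + short(1) + thunderstorm(3) = 7 ✓
Line 3: once(1) + pale(1) + seed(1) = 3 (expected 5)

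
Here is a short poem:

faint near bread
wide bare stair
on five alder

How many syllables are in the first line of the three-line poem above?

The first line: faint(1) + near(1) + bread(1) = 3

3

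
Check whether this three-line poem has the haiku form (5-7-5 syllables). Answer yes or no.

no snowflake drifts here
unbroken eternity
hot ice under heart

Yes

Line 1: no(1) + snowflake(2) + drifts(1) + here(1) = 5 ✓
Line 2: unbroken(3) + eternity(4) = 7 ✓
Line 3: hot(1) + ice(1) + under(2) + heart(1) = 5 ✓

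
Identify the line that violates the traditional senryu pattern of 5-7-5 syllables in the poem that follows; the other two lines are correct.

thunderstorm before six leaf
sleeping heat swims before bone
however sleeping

Line 1: thunderstorm(3) + before(2) + six(1) + leaf(1) = 7 (expected 5)
Line 2: sleeping(2) + heat(1) + swims(1) + before(2) + bone(1) = 7 ✓
Line 3: however(3) + sleeping(2) = 5 ✓

The first line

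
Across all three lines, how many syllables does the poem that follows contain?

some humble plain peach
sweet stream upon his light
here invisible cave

17

Line 1: some (1), humble (2), plain (1), peach (1) → 5
Line 2: sweet (1), stream (1), upon (2), his (1), light (1) → 6
Line 3: here (1), invisible (4), cave (1) → 6
Total: 5 + 6 + 6 = 17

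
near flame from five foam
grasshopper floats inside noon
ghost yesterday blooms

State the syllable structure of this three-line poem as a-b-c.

Line 1: near(1) + flame(1) + from(1) + five(1) + foam(1) = 5
Line 2: grasshopper(3) + floats(1) + inside(2) + noon(1) = 7
Line 3: ghost(1) + yesterday(3) + blooms(1) = 5

5-7-5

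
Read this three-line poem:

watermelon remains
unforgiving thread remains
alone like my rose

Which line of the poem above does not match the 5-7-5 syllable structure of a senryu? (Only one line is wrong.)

Line 1

Line 1: watermelon (4), remains (2) → 6 (expected 5)
Line 2: unforgiving (4), thread (1), remains (2) → 7 ✓
Line 3: alone (2), like (1), my (1), rose (1) → 5 ✓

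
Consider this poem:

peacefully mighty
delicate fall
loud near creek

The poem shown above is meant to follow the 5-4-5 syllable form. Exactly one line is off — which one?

The third line

Line 1: peacefully(3) + mighty(2) = 5 ✓
Line 2: delicate(3) + fall(1) = 4 ✓
Line 3: loud(1) + near(1) + creek(1) = 3 (expected 5)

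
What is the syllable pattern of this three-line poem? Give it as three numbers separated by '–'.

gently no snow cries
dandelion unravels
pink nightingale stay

5–7–5

Line 1: gently (2), no (1), snow (1), cries (1) → 5
Line 2: dandelion (4), unravels (3) → 7
Line 3: pink (1), nightingale (3), stay (1) → 5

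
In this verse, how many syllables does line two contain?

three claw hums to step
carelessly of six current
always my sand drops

7

Line two: carelessly(3) + of(1) + six(1) + current(2) = 7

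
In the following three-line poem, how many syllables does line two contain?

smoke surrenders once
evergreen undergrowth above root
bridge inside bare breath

9

Line two: evergreen (3), undergrowth (3), above (2), root (1) → 9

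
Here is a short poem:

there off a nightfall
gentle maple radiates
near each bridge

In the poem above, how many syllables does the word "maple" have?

2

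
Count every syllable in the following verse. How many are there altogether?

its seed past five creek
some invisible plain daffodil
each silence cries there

19

Line 1: its (1), seed (1), past (1), five (1), creek (1) → 5
Line 2: some (1), invisible (4), plain (1), daffodil (3) → 9
Line 3: each (1), silence (2), cries (1), there (1) → 5
Total: 5 + 9 + 5 = 19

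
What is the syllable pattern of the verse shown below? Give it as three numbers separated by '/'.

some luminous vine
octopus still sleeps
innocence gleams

Line 1: some (1), luminous (3), vine (1) → 5
Line 2: octopus (3), still (1), sleeps (1) → 5
Line 3: innocence (3), gleams (1) → 4

5/5/4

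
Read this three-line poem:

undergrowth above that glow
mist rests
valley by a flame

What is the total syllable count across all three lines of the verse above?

Line 1: undergrowth (3), above (2), that (1), glow (1) → 7
Line 2: mist (1), rests (1) → 2
Line 3: valley (2), by (1), a (1), flame (1) → 5
Total: 7 + 2 + 5 = 14

14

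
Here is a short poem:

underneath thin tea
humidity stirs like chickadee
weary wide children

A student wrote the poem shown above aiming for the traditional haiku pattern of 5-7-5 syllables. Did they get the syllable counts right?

No

Line 1: underneath (3), thin (1), tea (1) → 5 ✓
Line 2: humidity (4), stirs (1), like (1), chickadee (3) → 9 (expected 7)
Line 3: weary (2), wide (1), children (2) → 5 ✓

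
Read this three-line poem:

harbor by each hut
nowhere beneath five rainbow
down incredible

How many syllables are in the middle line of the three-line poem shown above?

The middle line: nowhere(2) + beneath(2) + five(1) + rainbow(2) = 7

7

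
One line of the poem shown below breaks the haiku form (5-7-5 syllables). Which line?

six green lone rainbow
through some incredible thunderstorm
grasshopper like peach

The second line

Line 1: "six green lone rainbow": 1+1+1+2 = 5 ✓
Line 2: "through some incredible thunderstorm": 1+1+4+3 = 9 (expected 7)
Line 3: "grasshopper like peach": 3+1+1 = 5 ✓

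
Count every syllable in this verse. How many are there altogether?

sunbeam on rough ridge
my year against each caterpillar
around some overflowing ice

Line 1: "sunbeam on rough ridge": 2+1+1+1 = 5
Line 2: "my year against each caterpillar": 1+1+2+1+4 = 9
Line 3: "around some overflowing ice": 2+1+4+1 = 8
Total: 5 + 9 + 8 = 22

22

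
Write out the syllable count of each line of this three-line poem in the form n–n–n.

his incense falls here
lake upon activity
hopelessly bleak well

Line 1: his (1), incense (2), falls (1), here (1) → 5
Line 2: lake (1), upon (2), activity (4) → 7
Line 3: hopelessly (3), bleak (1), well (1) → 5

5–7–5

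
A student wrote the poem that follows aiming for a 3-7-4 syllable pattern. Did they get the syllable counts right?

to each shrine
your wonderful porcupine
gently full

No

Line 1: to (1), each (1), shrine (1) → 3 ✓
Line 2: your (1), wonderful (3), porcupine (3) → 7 ✓
Line 3: gently (2), full (1) → 3 (expected 4)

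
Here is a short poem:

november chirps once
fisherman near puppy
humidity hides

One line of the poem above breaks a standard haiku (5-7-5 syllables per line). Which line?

Line 1: november(3) + chirps(1) + once(1) = 5 ✓
Line 2: fisherman(3) + near(1) + puppy(2) = 6 (expected 7)
Line 3: humidity(4) + hides(1) = 5 ✓

Line 2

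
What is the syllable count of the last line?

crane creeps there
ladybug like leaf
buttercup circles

5

The last line: buttercup (3), circles (2) → 5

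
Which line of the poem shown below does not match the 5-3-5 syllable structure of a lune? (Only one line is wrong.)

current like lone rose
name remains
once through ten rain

Line 1: current (2), like (1), lone (1), rose (1) → 5 ✓
Line 2: name (1), remains (2) → 3 ✓
Line 3: once (1), through (1), ten (1), rain (1) → 4 (expected 5)

Line 3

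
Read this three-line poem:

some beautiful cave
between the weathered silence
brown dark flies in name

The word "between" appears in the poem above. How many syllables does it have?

2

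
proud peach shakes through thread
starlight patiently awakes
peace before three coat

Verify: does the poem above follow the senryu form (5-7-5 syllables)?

Yes

Line 1: "proud peach shakes through thread": 1+1+1+1+1 = 5 ✓
Line 2: "starlight patiently awakes": 2+3+2 = 7 ✓
Line 3: "peace before three coat": 1+2+1+1 = 5 ✓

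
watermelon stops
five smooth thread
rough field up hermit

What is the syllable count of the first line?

The first line: "watermelon stops": 4+1 = 5

5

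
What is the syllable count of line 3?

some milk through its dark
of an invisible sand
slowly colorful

Line 3: "slowly colorful": 2+3 = 5

5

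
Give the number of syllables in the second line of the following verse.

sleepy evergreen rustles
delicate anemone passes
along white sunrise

9

The second line: delicate(3) + anemone(4) + passes(2) = 9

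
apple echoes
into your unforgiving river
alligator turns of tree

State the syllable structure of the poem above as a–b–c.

4–9–7

Line 1: apple (2), echoes (2) → 4
Line 2: into (2), your (1), unforgiving (4), river (2) → 9
Line 3: alligator (4), turns (1), of (1), tree (1) → 7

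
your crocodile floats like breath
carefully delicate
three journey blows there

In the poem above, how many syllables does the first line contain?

The first line: your (1), crocodile (3), floats (1), like (1), breath (1) → 7

7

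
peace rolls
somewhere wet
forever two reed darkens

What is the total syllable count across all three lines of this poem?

Line 1: peace (1), rolls (1) → 2
Line 2: somewhere (2), wet (1) → 3
Line 3: forever (3), two (1), reed (1), darkens (2) → 7
Total: 2 + 3 + 7 = 12

12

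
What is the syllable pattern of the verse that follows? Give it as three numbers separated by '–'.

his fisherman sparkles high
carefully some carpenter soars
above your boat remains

7–8–6

Line 1: his(1) + fisherman(3) + sparkles(2) + high(1) = 7
Line 2: carefully(3) + some(1) + carpenter(3) + soars(1) = 8
Line 3: above(2) + your(1) + boat(1) + remains(2) = 6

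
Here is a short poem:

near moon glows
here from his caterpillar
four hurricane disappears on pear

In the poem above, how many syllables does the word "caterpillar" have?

4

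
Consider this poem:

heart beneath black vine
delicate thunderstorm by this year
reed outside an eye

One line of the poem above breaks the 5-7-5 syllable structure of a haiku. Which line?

Line 1: heart(1) + beneath(2) + black(1) + vine(1) = 5 ✓
Line 2: delicate(3) + thunderstorm(3) + by(1) + this(1) + year(1) = 9 (expected 7)
Line 3: reed(1) + outside(2) + an(1) + eye(1) = 5 ✓

Line 2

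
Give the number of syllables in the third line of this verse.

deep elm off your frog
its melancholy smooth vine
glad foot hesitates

The third line: glad (1), foot (1), hesitates (3) → 5

5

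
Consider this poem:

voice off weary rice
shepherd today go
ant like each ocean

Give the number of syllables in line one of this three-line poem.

Line one: voice (1), off (1), weary (2), rice (1) → 5

5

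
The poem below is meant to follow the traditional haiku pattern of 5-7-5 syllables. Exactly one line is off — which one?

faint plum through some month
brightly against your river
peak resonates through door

Line 3

Line 1: "faint plum through some month": 1+1+1+1+1 = 5 ✓
Line 2: "brightly against your river": 2+2+1+2 = 7 ✓
Line 3: "peak resonates through door": 1+3+1+1 = 6 (expected 5)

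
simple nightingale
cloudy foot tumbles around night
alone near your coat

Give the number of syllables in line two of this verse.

8

Line two: "cloudy foot tumbles around night": 2+1+2+2+1 = 8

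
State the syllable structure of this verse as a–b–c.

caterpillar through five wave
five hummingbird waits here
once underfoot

7–6–4

Line 1: caterpillar (4), through (1), five (1), wave (1) → 7
Line 2: five (1), hummingbird (3), waits (1), here (1) → 6
Line 3: once (1), underfoot (3) → 4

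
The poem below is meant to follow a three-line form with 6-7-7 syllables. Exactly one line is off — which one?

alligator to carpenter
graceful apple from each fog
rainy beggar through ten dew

The first line

Line 1: "alligator to carpenter": 4+1+3 = 8 (expected 6)
Line 2: "graceful apple from each fog": 2+2+1+1+1 = 7 ✓
Line 3: "rainy beggar through ten dew": 2+2+1+1+1 = 7 ✓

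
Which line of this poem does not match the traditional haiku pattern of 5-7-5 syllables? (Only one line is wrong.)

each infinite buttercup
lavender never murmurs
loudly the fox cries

Line 1

Line 1: each (1), infinite (3), buttercup (3) → 7 (expected 5)
Line 2: lavender (3), never (2), murmurs (2) → 7 ✓
Line 3: loudly (2), the (1), fox (1), cries (1) → 5 ✓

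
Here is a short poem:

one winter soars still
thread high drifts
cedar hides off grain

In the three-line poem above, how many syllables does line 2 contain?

Line 2: thread(1) + high(1) + drifts(1) = 3

3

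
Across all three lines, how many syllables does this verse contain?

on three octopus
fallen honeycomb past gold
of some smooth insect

17

Line 1: on (1), three (1), octopus (3) → 5
Line 2: fallen (2), honeycomb (3), past (1), gold (1) → 7
Line 3: of (1), some (1), smooth (1), insect (2) → 5
Total: 5 + 7 + 5 = 17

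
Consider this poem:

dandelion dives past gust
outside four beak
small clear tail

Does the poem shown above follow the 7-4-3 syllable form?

Line 1: "dandelion dives past gust": 4+1+1+1 = 7 ✓
Line 2: "outside four beak": 2+1+1 = 4 ✓
Line 3: "small clear tail": 1+1+1 = 3 ✓

Yes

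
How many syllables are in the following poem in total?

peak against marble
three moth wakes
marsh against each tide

13

Line 1: peak(1) + against(2) + marble(2) = 5
Line 2: three(1) + moth(1) + wakes(1) = 3
Line 3: marsh(1) + against(2) + each(1) + tide(1) = 5
Total: 5 + 3 + 5 = 13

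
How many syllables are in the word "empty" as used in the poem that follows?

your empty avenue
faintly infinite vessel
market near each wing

2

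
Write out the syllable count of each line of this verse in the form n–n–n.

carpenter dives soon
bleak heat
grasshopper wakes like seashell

Line 1: carpenter(3) + dives(1) + soon(1) = 5
Line 2: bleak(1) + heat(1) = 2
Line 3: grasshopper(3) + wakes(1) + like(1) + seashell(2) = 7

5–2–7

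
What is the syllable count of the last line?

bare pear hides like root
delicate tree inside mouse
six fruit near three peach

The last line: six (1), fruit (1), near (1), three (1), peach (1) → 5

5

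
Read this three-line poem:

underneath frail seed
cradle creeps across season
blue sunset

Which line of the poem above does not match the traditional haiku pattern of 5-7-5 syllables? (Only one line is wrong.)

Line 1: "underneath frail seed": 3+1+1 = 5 ✓
Line 2: "cradle creeps across season": 2+1+2+2 = 7 ✓
Line 3: "blue sunset": 1+2 = 3 (expected 5)

Line 3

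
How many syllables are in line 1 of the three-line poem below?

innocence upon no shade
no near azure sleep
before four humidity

7

Line 1: innocence (3), upon (2), no (1), shade (1) → 7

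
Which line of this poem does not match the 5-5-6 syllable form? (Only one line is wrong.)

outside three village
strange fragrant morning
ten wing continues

Line 1: "outside three village": 2+1+2 = 5 ✓
Line 2: "strange fragrant morning": 1+2+2 = 5 ✓
Line 3: "ten wing continues": 1+1+3 = 5 (expected 6)

Line 3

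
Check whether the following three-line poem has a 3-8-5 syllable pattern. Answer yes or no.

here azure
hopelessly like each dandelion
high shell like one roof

No

Line 1: here(1) + azure(2) = 3 ✓
Line 2: hopelessly(3) + like(1) + each(1) + dandelion(4) = 9 (expected 8)
Line 3: high(1) + shell(1) + like(1) + one(1) + roof(1) = 5 ✓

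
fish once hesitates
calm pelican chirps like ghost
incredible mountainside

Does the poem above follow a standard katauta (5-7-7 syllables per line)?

Line 1: fish(1) + once(1) + hesitates(3) = 5 ✓
Line 2: calm(1) + pelican(3) + chirps(1) + like(1) + ghost(1) = 7 ✓
Line 3: incredible(4) + mountainside(3) = 7 ✓

Yes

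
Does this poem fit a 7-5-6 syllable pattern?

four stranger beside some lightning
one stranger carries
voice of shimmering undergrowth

No

Line 1: four (1), stranger (2), beside (2), some (1), lightning (2) → 8 (expected 7)
Line 2: one (1), stranger (2), carries (2) → 5 ✓
Line 3: voice (1), of (1), shimmering (3), undergrowth (3) → 8 (expected 6)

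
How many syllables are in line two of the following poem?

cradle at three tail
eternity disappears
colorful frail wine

7

Line two: eternity (4), disappears (3) → 7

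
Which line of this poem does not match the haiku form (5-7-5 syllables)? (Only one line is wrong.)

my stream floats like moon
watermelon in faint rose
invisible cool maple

Line 1: "my stream floats like moon": 1+1+1+1+1 = 5 ✓
Line 2: "watermelon in faint rose": 4+1+1+1 = 7 ✓
Line 3: "invisible cool maple": 4+1+2 = 7 (expected 5)

Line 3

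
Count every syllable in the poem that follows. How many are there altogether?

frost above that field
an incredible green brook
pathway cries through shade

Line 1: frost (1), above (2), that (1), field (1) → 5
Line 2: an (1), incredible (4), green (1), brook (1) → 7
Line 3: pathway (2), cries (1), through (1), shade (1) → 5
Total: 5 + 7 + 5 = 17

17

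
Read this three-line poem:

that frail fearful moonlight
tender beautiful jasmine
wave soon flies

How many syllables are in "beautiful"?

"beautiful" has 3 syllables.

3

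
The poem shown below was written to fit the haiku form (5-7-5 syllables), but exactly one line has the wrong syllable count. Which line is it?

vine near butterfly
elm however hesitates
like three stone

Line 3

Line 1: vine (1), near (1), butterfly (3) → 5 ✓
Line 2: elm (1), however (3), hesitates (3) → 7 ✓
Line 3: like (1), three (1), stone (1) → 3 (expected 5)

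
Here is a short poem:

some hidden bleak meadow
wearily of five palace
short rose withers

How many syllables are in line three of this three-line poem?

Line three: short (1), rose (1), withers (2) → 4

4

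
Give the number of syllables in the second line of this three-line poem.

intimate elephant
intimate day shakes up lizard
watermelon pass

The second line: intimate (3), day (1), shakes (1), up (1), lizard (2) → 8

8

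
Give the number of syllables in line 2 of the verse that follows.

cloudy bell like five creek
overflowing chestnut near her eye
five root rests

9

Line 2: "overflowing chestnut near her eye": 4+2+1+1+1 = 9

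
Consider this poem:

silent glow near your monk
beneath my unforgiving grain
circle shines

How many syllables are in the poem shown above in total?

17

Line 1: silent(2) + glow(1) + near(1) + your(1) + monk(1) = 6
Line 2: beneath(2) + my(1) + unforgiving(4) + grain(1) = 8
Line 3: circle(2) + shines(1) = 3
Total: 6 + 8 + 3 = 17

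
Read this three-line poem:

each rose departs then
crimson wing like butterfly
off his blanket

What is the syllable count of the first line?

5

The first line: each (1), rose (1), departs (2), then (1) → 5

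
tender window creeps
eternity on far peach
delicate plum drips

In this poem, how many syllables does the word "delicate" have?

3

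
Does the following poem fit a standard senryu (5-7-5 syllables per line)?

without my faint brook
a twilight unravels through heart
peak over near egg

No

Line 1: without (2), my (1), faint (1), brook (1) → 5 ✓
Line 2: a (1), twilight (2), unravels (3), through (1), heart (1) → 8 (expected 7)
Line 3: peak (1), over (2), near (1), egg (1) → 5 ✓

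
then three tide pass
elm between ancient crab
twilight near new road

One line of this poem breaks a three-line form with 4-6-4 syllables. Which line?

Line 1: "then three tide pass": 1+1+1+1 = 4 ✓
Line 2: "elm between ancient crab": 1+2+2+1 = 6 ✓
Line 3: "twilight near new road": 2+1+1+1 = 5 (expected 4)

The third line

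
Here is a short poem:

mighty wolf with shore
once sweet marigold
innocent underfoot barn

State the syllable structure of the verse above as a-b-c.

5-5-7

Line 1: mighty(2) + wolf(1) + with(1) + shore(1) = 5
Line 2: once(1) + sweet(1) + marigold(3) = 5
Line 3: innocent(3) + underfoot(3) + barn(1) = 7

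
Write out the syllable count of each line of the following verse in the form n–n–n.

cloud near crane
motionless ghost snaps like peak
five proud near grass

Line 1: cloud (1), near (1), crane (1) → 3
Line 2: motionless (3), ghost (1), snaps (1), like (1), peak (1) → 7
Line 3: five (1), proud (1), near (1), grass (1) → 4

3–7–4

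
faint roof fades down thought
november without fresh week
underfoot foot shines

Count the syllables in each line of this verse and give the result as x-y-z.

5-7-5

Line 1: faint (1), roof (1), fades (1), down (1), thought (1) → 5
Line 2: november (3), without (2), fresh (1), week (1) → 7
Line 3: underfoot (3), foot (1), shines (1) → 5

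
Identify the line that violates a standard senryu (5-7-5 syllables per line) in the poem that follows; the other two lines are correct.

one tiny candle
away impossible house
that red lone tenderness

Line 1: "one tiny candle": 1+2+2 = 5 ✓
Line 2: "away impossible house": 2+4+1 = 7 ✓
Line 3: "that red lone tenderness": 1+1+1+3 = 6 (expected 5)

The third line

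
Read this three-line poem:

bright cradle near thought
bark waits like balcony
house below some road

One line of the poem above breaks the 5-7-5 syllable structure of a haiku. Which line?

The second line

Line 1: bright(1) + cradle(2) + near(1) + thought(1) = 5 ✓
Line 2: bark(1) + waits(1) + like(1) + balcony(3) = 6 (expected 7)
Line 3: house(1) + below(2) + some(1) + road(1) = 5 ✓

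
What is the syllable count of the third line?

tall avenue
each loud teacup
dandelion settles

The third line: dandelion(4) + settles(2) = 6

6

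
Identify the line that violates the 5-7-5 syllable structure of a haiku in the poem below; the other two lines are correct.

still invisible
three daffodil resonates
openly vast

Line 3

Line 1: still (1), invisible (4) → 5 ✓
Line 2: three (1), daffodil (3), resonates (3) → 7 ✓
Line 3: openly (3), vast (1) → 4 (expected 5)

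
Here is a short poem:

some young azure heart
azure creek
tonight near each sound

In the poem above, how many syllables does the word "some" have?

"some" has 1 syllable.

1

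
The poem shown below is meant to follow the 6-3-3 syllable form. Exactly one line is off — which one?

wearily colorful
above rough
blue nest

The third line

Line 1: wearily(3) + colorful(3) = 6 ✓
Line 2: above(2) + rough(1) = 3 ✓
Line 3: blue(1) + nest(1) = 2 (expected 3)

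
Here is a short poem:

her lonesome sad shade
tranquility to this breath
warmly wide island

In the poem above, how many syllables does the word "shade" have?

1

"shade" has 1 syllable.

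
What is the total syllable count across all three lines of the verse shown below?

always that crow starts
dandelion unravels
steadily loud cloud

17

Line 1: always (2), that (1), crow (1), starts (1) → 5
Line 2: dandelion (4), unravels (3) → 7
Line 3: steadily (3), loud (1), cloud (1) → 5
Total: 5 + 7 + 5 = 17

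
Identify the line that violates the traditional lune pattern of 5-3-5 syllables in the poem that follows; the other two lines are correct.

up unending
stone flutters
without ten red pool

Line 1

Line 1: "up unending": 1+3 = 4 (expected 5)
Line 2: "stone flutters": 1+2 = 3 ✓
Line 3: "without ten red pool": 2+1+1+1 = 5 ✓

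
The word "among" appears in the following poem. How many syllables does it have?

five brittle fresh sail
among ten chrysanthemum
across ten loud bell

"among" has 2 syllables.

2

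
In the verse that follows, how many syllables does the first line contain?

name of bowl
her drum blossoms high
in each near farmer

3

The first line: "name of bowl": 1+1+1 = 3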